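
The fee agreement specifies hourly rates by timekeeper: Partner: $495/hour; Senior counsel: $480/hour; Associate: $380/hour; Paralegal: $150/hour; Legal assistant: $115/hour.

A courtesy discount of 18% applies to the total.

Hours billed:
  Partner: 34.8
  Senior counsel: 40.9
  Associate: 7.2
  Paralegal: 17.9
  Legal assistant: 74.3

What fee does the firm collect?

$41,675.27

Partner: 34.8 × $495 = $17,226.00
Senior counsel: 40.9 × $480 = $19,632.00
Associate: 7.2 × $380 = $2,736.00
Paralegal: 17.9 × $150 = $2,685.00
Legal assistant: 74.3 × $115 = $8,544.50
Subtotal: $50,823.50
Less 18% discount: −$9,148.23
Total: $50,823.50 − $9,148.23 = $41,675.27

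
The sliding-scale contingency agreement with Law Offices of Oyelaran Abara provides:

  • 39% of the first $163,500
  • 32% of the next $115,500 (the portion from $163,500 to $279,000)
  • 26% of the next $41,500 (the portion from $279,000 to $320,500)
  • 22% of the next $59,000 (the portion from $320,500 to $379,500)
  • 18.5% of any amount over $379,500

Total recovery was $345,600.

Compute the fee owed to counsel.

First $163,500 at 39% = $63,765.00
Next $115,500 at 32% = $36,960.00
Next $41,500 at 26% = $10,790.00
Remaining $25,100 at 22% = $5,522.00
Fee: $63,765.00 + $36,960.00 + $10,790.00 + $5,522.00 = $117,037.00

$117,037.00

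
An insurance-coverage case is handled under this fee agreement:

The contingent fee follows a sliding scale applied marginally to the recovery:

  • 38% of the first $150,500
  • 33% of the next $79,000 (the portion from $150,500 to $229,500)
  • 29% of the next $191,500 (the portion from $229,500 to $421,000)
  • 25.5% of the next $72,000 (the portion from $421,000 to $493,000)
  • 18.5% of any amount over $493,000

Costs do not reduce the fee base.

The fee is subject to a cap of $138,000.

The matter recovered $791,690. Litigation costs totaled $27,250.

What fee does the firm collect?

Fee base is the gross recovery, $791,690; costs are reimbursed separately.
First $150,500 at 38% = $57,190.00
Next $79,000 at 33% = $26,070.00
Next $191,500 at 29% = $55,535.00
Next $72,000 at 25.5% = $18,360.00
Remaining $298,690 at 18.5% = $55,257.65
Fee: $57,190.00 + $26,070.00 + $55,535.00 + $18,360.00 + $55,257.65 = $212,412.65
$212,412.65 exceeds the $138,000 cap, so the fee is capped at $138,000.00.

$138,000.00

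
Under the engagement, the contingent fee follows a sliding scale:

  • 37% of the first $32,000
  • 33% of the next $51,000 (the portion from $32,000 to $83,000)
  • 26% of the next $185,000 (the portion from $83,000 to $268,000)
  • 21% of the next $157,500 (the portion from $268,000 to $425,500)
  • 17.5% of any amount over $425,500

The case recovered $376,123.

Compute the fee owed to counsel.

First $32,000 at 37% = $11,840.00
Next $51,000 at 33% = $16,830.00
Next $185,000 at 26% = $48,100.00
Remaining $108,123 at 21% = $22,705.83
Fee: $11,840.00 + $16,830.00 + $48,100.00 + $22,705.83 = $99,475.83

$99,475.83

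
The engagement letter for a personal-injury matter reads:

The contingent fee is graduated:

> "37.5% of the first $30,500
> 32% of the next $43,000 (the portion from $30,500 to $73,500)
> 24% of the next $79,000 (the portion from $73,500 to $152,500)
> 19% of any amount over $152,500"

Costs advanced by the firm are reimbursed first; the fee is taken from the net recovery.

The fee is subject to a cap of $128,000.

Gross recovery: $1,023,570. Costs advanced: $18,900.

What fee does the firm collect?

$128,000.00

Fee base (net of costs): $1,023,570 − $18,900 = $1,004,670
First $30,500 at 37.5% = $11,437.50
Next $43,000 at 32% = $13,760.00
Next $79,000 at 24% = $18,960.00
Remaining $852,170 at 19% = $161,912.30
Fee: $11,437.50 + $13,760.00 + $18,960.00 + $161,912.30 = $206,069.80
$206,069.80 exceeds the $128,000 cap, so the fee is capped at $128,000.00.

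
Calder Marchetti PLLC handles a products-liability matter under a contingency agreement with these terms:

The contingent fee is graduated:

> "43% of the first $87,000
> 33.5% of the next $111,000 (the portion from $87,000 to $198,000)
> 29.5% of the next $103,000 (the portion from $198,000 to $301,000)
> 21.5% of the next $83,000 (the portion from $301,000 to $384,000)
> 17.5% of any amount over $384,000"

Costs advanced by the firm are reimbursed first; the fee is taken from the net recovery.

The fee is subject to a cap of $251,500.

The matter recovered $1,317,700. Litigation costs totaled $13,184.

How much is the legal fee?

$251,500.00

Fee base (net of costs): $1,317,700 − $13,184 = $1,304,516
First $87,000 at 43% = $37,410.00
Next $111,000 at 33.5% = $37,185.00
Next $103,000 at 29.5% = $30,385.00
Next $83,000 at 21.5% = $17,845.00
Remaining $920,516 at 17.5% = $161,090.30
Fee: $37,410.00 + $37,185.00 + $30,385.00 + $17,845.00 + $161,090.30 = $283,915.30
$283,915.30 exceeds the $251,500 cap, so the fee is capped at $251,500.00.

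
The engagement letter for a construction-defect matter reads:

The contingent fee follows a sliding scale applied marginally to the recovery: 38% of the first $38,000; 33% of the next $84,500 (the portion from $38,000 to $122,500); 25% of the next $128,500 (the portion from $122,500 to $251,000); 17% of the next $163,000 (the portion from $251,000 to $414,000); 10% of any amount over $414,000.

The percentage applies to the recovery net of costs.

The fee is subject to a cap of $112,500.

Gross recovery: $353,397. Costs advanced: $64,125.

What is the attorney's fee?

Fee base (net of costs): $353,397 − $64,125 = $289,272
First $38,000 at 38% = $14,440.00
Next $84,500 at 33% = $27,885.00
Next $128,500 at 25% = $32,125.00
Remaining $38,272 at 17% = $6,506.24
Fee: $14,440.00 + $27,885.00 + $32,125.00 + $6,506.24 = $80,956.24
$80,956.24 is under the $112,500 cap.

$80,956.24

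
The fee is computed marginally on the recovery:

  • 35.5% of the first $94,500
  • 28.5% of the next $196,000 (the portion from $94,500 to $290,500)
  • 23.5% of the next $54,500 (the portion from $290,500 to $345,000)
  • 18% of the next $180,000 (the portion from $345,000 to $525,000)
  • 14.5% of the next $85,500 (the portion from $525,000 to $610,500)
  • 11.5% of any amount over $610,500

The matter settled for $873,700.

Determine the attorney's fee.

$177,280.50

First $94,500 at 35.5% = $33,547.50
Next $196,000 at 28.5% = $55,860.00
Next $54,500 at 23.5% = $12,807.50
Next $180,000 at 18% = $32,400.00
Next $85,500 at 14.5% = $12,397.50
Remaining $263,200 at 11.5% = $30,268.00
Fee: $33,547.50 + $55,860.00 + $12,807.50 + $32,400.00 + $12,397.50 + $30,268.00 = $177,280.50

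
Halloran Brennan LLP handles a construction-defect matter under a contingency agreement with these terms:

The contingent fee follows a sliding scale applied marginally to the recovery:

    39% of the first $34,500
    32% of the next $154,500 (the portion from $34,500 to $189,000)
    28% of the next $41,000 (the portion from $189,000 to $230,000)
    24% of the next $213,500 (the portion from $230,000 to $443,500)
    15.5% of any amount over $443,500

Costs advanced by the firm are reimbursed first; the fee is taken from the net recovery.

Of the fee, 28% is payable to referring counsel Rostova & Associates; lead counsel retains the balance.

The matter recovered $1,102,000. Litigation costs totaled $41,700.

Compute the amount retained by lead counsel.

$159,277.68

Fee base (net of costs): $1,102,000 − $41,700 = $1,060,300
First $34,500 at 39% = $13,455.00
Next $154,500 at 32% = $49,440.00
Next $41,000 at 28% = $11,480.00
Next $213,500 at 24% = $51,240.00
Remaining $616,800 at 15.5% = $95,604.00
Fee: $13,455.00 + $49,440.00 + $11,480.00 + $51,240.00 + $95,604.00 = $221,219.00
Referral share: 28% of $221,219.00 = $61,941.32; lead counsel retains $221,219.00 − $61,941.32 = $159,277.68.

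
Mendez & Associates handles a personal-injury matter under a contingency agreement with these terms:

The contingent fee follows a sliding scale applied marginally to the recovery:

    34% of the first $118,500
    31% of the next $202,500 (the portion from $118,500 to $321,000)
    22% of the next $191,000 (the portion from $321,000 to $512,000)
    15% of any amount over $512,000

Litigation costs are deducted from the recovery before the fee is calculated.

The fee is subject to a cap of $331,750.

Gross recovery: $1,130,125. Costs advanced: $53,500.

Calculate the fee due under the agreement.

$229,778.75

Fee base (net of costs): $1,130,125 − $53,500 = $1,076,625
First $118,500 at 34% = $40,290.00
Next $202,500 at 31% = $62,775.00
Next $191,000 at 22% = $42,020.00
Remaining $564,625 at 15% = $84,693.75
Fee: $40,290.00 + $62,775.00 + $42,020.00 + $84,693.75 = $229,778.75
$229,778.75 is under the $331,750 cap.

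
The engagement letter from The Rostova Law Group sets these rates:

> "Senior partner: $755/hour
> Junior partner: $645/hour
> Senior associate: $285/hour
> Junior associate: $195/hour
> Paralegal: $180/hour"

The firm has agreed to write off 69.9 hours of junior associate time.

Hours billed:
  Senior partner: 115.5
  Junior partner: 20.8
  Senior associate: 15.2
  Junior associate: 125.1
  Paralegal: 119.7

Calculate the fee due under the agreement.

$137,260.50

Senior partner: 115.5 × $755 = $87,202.50
Junior partner: 20.8 × $645 = $13,416.00
Senior associate: 15.2 × $285 = $4,332.00
Junior associate: 125.1 × $195 = $24,394.50
Paralegal: 119.7 × $180 = $21,546.00
Subtotal: $150,891.00
Write-off: 69.9 × $195 = $13,630.50
Total: $150,891.00 − $13,630.50 = $137,260.50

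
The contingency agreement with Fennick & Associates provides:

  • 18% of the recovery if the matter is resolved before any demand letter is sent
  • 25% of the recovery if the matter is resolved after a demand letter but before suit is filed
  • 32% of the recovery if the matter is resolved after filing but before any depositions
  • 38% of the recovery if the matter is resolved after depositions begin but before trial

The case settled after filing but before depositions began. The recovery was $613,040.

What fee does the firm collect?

$196,172.80

The matter settled after filing but before depositions began, so the 32% rate applies.
$613,040 × 32% = $196,172.80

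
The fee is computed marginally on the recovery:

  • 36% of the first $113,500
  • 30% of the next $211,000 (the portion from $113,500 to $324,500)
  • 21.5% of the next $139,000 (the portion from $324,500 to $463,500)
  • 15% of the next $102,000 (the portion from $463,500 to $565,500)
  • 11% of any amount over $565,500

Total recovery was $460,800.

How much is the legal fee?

$133,464.50

First $113,500 at 36% = $40,860.00
Next $211,000 at 30% = $63,300.00
Remaining $136,300 at 21.5% = $29,304.50
Fee: $40,860.00 + $63,300.00 + $29,304.50 = $133,464.50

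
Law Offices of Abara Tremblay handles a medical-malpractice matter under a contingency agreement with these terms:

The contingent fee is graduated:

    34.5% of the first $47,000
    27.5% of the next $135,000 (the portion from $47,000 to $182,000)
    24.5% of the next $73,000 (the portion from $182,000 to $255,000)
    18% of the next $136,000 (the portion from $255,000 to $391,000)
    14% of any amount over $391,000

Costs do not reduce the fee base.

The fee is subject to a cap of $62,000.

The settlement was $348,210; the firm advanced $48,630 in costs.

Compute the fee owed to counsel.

Fee base is the gross recovery, $348,210; costs are reimbursed separately.
First $47,000 at 34.5% = $16,215.00
Next $135,000 at 27.5% = $37,125.00
Next $73,000 at 24.5% = $17,885.00
Remaining $93,210 at 18% = $16,777.80
Fee: $16,215.00 + $37,125.00 + $17,885.00 + $16,777.80 = $88,002.80
$88,002.80 exceeds the $62,000 cap, so the fee is capped at $62,000.00.

$62,000.00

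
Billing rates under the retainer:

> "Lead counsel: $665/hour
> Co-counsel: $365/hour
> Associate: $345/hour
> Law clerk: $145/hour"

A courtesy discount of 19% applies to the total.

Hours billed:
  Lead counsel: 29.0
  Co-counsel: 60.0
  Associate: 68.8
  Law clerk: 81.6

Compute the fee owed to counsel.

Lead counsel: 29.0 × $665 = $19,285.00
Co-counsel: 60.0 × $365 = $21,900.00
Associate: 68.8 × $345 = $23,736.00
Law clerk: 81.6 × $145 = $11,832.00
Subtotal: $76,753.00
Less 19% discount: −$14,583.07
Total: $76,753.00 − $14,583.07 = $62,169.93

$62,169.93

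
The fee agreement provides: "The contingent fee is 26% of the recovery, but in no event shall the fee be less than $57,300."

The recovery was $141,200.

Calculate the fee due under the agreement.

$57,300.00

26% of $141,200 = $36,712.00
That is below the $57,300 minimum, so the minimum applies.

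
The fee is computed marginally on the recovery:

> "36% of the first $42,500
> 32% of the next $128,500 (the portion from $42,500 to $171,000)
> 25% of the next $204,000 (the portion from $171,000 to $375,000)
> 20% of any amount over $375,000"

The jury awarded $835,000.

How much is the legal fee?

First $42,500 at 36% = $15,300.00
Next $128,500 at 32% = $41,120.00
Next $204,000 at 25% = $51,000.00
Remaining $460,000 at 20% = $92,000.00
Fee: $15,300.00 + $41,120.00 + $51,000.00 + $92,000.00 = $199,420.00

$199,420.00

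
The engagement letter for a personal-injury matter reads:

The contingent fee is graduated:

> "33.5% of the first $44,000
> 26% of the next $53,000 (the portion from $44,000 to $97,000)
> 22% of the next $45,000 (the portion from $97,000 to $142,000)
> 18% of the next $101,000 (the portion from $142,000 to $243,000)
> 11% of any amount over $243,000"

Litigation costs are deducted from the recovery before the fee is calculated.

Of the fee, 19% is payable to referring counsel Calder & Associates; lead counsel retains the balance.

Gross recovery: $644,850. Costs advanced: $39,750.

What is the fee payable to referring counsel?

$18,321.89

Fee base (net of costs): $644,850 − $39,750 = $605,100
First $44,000 at 33.5% = $14,740.00
Next $53,000 at 26% = $13,780.00
Next $45,000 at 22% = $9,900.00
Next $101,000 at 18% = $18,180.00
Remaining $362,100 at 11% = $39,831.00
Fee: $14,740.00 + $13,780.00 + $9,900.00 + $18,180.00 + $39,831.00 = $96,431.00
Referral share: 19% of $96,431.00 = $18,321.89; lead counsel retains $96,431.00 − $18,321.89 = $78,109.11.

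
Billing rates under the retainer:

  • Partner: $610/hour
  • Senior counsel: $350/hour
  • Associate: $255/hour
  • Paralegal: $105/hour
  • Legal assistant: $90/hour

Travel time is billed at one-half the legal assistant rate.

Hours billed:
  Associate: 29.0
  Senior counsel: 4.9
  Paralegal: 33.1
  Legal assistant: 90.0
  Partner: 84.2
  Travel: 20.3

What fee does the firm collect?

$72,961.00

Partner: 84.2 × $610 = $51,362.00
Senior counsel: 4.9 × $350 = $1,715.00
Associate: 29.0 × $255 = $7,395.00
Paralegal: 33.1 × $105 = $3,475.50
Legal assistant: 90.0 × $90 = $8,100.00
Subtotal: $51,362.00 + $1,715.00 + $7,395.00 + $3,475.50 + $8,100.00 = $72,047.50
Travel: 20.3 × ($90 ÷ 2) = 20.3 × $45.00 = $913.50
Total: $72,047.50 + $913.50 = $72,961.00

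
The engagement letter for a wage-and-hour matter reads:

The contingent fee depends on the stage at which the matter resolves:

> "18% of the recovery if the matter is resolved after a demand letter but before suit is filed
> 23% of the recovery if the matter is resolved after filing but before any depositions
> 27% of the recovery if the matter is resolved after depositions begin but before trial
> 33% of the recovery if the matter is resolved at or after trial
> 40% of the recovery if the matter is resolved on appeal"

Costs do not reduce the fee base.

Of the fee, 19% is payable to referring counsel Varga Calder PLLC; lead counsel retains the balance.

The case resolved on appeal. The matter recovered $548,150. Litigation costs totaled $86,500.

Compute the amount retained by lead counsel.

$177,600.60

Fee base is the gross recovery, $548,150; costs are reimbursed separately.
The matter resolved on appeal, so the 40% rate applies.
$548,150 × 40% = $219,260.00
Referral share: 19% of $219,260.00 = $41,659.40; lead counsel retains $219,260.00 − $41,659.40 = $177,600.60.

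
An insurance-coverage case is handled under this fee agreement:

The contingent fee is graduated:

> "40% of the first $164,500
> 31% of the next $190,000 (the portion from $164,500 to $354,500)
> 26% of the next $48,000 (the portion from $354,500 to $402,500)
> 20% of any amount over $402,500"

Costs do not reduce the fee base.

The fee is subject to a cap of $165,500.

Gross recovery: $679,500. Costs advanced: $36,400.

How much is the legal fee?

$165,500.00

Fee base is the gross recovery, $679,500; costs are reimbursed separately.
First $164,500 at 40% = $65,800.00
Next $190,000 at 31% = $58,900.00
Next $48,000 at 26% = $12,480.00
Remaining $277,000 at 20% = $55,400.00
Fee: $65,800.00 + $58,900.00 + $12,480.00 + $55,400.00 = $192,580.00
$192,580.00 exceeds the $165,500 cap, so the fee is capped at $165,500.00.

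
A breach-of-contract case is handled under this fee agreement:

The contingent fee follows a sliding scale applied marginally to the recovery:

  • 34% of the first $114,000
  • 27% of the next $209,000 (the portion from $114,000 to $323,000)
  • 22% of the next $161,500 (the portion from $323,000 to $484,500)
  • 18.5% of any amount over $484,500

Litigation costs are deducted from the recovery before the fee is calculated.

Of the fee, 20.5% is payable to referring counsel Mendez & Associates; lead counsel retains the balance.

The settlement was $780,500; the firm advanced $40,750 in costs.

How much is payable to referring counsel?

Fee base (net of costs): $780,500 − $40,750 = $739,750
First $114,000 at 34% = $38,760.00
Next $209,000 at 27% = $56,430.00
Next $161,500 at 22% = $35,530.00
Remaining $255,250 at 18.5% = $47,221.25
Fee: $38,760.00 + $56,430.00 + $35,530.00 + $47,221.25 = $177,941.25
Referral share: 20.5% of $177,941.25 = $36,477.96; lead counsel retains $177,941.25 − $36,477.96 = $141,463.29.

$36,477.96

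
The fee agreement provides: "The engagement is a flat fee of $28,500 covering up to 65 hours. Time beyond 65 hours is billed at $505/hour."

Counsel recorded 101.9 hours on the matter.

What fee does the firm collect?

Flat fee: $28,500.00
Excess hours: 101.9 − 65 = 36.9
Overrun: 36.9 × $505 = $18,634.50
Total: $28,500.00 + $18,634.50 = $47,134.50

$47,134.50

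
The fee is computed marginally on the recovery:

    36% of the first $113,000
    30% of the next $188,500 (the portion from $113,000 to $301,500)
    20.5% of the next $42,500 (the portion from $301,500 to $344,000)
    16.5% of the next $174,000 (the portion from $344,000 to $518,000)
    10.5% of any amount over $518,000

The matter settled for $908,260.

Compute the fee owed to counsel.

First $113,000 at 36% = $40,680.00
Next $188,500 at 30% = $56,550.00
Next $42,500 at 20.5% = $8,712.50
Next $174,000 at 16.5% = $28,710.00
Remaining $390,260 at 10.5% = $40,977.30
Fee: $40,680.00 + $56,550.00 + $8,712.50 + $28,710.00 + $40,977.30 = $175,629.80

$175,629.80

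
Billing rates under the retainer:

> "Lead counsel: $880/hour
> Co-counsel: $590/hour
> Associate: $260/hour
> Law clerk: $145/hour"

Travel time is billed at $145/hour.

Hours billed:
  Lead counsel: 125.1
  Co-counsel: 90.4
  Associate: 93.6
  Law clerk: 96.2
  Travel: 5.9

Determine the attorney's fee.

Lead counsel: 125.1 × $880 = $110,088.00
Co-counsel: 90.4 × $590 = $53,336.00
Associate: 93.6 × $260 = $24,336.00
Law clerk: 96.2 × $145 = $13,949.00
Subtotal: $110,088.00 + $53,336.00 + $24,336.00 + $13,949.00 = $201,709.00
Travel: 5.9 × $145 = $855.50
Total: $201,709.00 + $855.50 = $202,564.50

$202,564.50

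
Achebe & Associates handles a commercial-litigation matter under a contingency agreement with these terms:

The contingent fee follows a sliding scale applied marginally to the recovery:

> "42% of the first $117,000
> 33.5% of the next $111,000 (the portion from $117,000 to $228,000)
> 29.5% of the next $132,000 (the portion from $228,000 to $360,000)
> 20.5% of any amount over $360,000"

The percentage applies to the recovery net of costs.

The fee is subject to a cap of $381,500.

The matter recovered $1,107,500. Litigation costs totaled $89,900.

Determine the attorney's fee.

Fee base (net of costs): $1,107,500 − $89,900 = $1,017,600
First $117,000 at 42% = $49,140.00
Next $111,000 at 33.5% = $37,185.00
Next $132,000 at 29.5% = $38,940.00
Remaining $657,600 at 20.5% = $134,808.00
Fee: $49,140.00 + $37,185.00 + $38,940.00 + $134,808.00 = $260,073.00
$260,073.00 is under the $381,500 cap.

$260,073.00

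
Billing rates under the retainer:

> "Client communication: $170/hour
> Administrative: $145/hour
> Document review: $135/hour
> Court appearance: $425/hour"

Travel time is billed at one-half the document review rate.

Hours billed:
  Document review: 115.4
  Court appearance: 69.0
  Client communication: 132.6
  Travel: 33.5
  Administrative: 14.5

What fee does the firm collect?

Client communication: 132.6 × $170 = $22,542.00
Administrative: 14.5 × $145 = $2,102.50
Document review: 115.4 × $135 = $15,579.00
Court appearance: 69.0 × $425 = $29,325.00
Subtotal: $22,542.00 + $2,102.50 + $15,579.00 + $29,325.00 = $69,548.50
Travel: 33.5 × ($135 ÷ 2) = 33.5 × $67.50 = $2,261.25
Total: $69,548.50 + $2,261.25 = $71,809.75

$71,809.75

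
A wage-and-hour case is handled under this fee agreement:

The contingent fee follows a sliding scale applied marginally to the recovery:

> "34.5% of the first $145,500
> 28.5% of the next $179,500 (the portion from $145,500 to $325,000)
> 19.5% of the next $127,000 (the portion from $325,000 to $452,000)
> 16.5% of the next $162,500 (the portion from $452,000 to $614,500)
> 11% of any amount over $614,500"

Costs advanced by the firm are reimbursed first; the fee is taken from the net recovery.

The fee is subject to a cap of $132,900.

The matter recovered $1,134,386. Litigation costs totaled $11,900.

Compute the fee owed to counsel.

$132,900.00

Fee base (net of costs): $1,134,386 − $11,900 = $1,122,486
First $145,500 at 34.5% = $50,197.50
Next $179,500 at 28.5% = $51,157.50
Next $127,000 at 19.5% = $24,765.00
Next $162,500 at 16.5% = $26,812.50
Remaining $507,986 at 11% = $55,878.46
Fee: $50,197.50 + $51,157.50 + $24,765.00 + $26,812.50 + $55,878.46 = $208,810.96
$208,810.96 exceeds the $132,900 cap, so the fee is capped at $132,900.00.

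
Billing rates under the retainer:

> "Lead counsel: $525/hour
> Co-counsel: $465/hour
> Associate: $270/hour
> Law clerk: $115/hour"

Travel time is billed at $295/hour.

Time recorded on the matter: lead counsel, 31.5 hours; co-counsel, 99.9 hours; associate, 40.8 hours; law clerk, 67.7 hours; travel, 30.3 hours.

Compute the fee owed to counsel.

$90,731.00

Lead counsel: 31.5 × $525 = $16,537.50
Co-counsel: 99.9 × $465 = $46,453.50
Associate: 40.8 × $270 = $11,016.00
Law clerk: 67.7 × $115 = $7,785.50
Subtotal: $16,537.50 + $46,453.50 + $11,016.00 + $7,785.50 = $81,792.50
Travel: 30.3 × $295 = $8,938.50
Total: $81,792.50 + $8,938.50 = $90,731.00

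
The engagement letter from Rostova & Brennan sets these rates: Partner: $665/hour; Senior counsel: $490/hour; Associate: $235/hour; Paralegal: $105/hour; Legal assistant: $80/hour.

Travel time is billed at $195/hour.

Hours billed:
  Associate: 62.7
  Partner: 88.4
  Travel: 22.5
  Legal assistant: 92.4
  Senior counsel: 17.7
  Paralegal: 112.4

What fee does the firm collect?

Partner: 88.4 × $665 = $58,786.00
Senior counsel: 17.7 × $490 = $8,673.00
Associate: 62.7 × $235 = $14,734.50
Paralegal: 112.4 × $105 = $11,802.00
Legal assistant: 92.4 × $80 = $7,392.00
Subtotal: $58,786.00 + $8,673.00 + $14,734.50 + $11,802.00 + $7,392.00 = $101,387.50
Travel: 22.5 × $195 = $4,387.50
Total: $101,387.50 + $4,387.50 = $105,775.00

$105,775.00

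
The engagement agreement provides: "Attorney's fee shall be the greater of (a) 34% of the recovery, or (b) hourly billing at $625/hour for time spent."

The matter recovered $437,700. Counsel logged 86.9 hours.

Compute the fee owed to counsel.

$148,818.00

(a) 34% of $437,700 = $148,818.00
(b) 86.9 × $625 = $54,312.50
The greater is (a): $148,818.00.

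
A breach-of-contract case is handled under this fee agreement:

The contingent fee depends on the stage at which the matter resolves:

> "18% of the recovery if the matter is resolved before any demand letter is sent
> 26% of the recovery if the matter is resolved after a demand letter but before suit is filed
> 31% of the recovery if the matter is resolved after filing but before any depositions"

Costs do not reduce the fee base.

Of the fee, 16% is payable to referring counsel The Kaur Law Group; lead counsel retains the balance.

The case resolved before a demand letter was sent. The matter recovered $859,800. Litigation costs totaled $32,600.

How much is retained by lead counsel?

$130,001.76

Fee base is the gross recovery, $859,800; costs are reimbursed separately.
The matter resolved before a demand letter was sent, so the 18% rate applies.
$859,800 × 18% = $154,764.00
Referral share: 16% of $154,764.00 = $24,762.24; lead counsel retains $154,764.00 − $24,762.24 = $130,001.76.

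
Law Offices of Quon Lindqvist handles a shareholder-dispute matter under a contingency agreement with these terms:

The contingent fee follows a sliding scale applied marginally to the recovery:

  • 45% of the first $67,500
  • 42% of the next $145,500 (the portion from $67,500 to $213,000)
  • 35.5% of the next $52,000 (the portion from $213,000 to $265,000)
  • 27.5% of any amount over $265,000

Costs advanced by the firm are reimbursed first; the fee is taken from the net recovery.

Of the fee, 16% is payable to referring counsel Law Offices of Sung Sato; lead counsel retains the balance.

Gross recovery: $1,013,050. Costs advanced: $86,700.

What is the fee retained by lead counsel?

$245,125.65

Fee base (net of costs): $1,013,050 − $86,700 = $926,350
First $67,500 at 45% = $30,375.00
Next $145,500 at 42% = $61,110.00
Next $52,000 at 35.5% = $18,460.00
Remaining $661,350 at 27.5% = $181,871.25
Fee: $30,375.00 + $61,110.00 + $18,460.00 + $181,871.25 = $291,816.25
Referral share: 16% of $291,816.25 = $46,690.60; lead counsel retains $291,816.25 − $46,690.60 = $245,125.65.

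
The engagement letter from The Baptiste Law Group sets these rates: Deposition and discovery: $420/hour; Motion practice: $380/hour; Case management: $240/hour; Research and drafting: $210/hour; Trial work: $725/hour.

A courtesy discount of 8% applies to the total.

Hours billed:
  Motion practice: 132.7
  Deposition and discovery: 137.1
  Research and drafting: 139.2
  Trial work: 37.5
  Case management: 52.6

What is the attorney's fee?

$162,887.38

Deposition and discovery: 137.1 × $420 = $57,582.00
Motion practice: 132.7 × $380 = $50,426.00
Case management: 52.6 × $240 = $12,624.00
Research and drafting: 139.2 × $210 = $29,232.00
Trial work: 37.5 × $725 = $27,187.50
Subtotal: $177,051.50
Less 8% discount: −$14,164.12
Total: $177,051.50 − $14,164.12 = $162,887.38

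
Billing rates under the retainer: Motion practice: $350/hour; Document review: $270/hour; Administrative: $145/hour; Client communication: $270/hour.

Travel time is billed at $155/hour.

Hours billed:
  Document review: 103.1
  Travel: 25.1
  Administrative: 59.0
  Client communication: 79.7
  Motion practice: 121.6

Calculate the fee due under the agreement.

$104,361.50

Motion practice: 121.6 × $350 = $42,560.00
Document review: 103.1 × $270 = $27,837.00
Administrative: 59.0 × $145 = $8,555.00
Client communication: 79.7 × $270 = $21,519.00
Subtotal: $42,560.00 + $27,837.00 + $8,555.00 + $21,519.00 = $100,471.00
Travel: 25.1 × $155 = $3,890.50
Total: $100,471.00 + $3,890.50 = $104,361.50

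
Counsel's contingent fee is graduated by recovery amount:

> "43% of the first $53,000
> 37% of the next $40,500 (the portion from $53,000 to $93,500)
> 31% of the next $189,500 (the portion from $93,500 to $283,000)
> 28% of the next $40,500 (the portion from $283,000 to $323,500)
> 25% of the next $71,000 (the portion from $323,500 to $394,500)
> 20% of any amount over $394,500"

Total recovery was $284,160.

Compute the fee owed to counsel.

$96,844.80

First $53,000 at 43% = $22,790.00
Next $40,500 at 37% = $14,985.00
Next $189,500 at 31% = $58,745.00
Remaining $1,160 at 28% = $324.80
Fee: $22,790.00 + $14,985.00 + $58,745.00 + $324.80 = $96,844.80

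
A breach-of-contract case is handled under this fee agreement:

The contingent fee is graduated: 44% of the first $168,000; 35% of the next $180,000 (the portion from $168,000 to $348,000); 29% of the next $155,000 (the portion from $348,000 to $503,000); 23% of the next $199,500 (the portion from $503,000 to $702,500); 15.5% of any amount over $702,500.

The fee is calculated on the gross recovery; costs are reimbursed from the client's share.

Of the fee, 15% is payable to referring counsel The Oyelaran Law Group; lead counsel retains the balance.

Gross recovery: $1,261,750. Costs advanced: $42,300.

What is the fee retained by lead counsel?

$267,272.94

Fee base is the gross recovery, $1,261,750; costs are reimbursed separately.
First $168,000 at 44% = $73,920.00
Next $180,000 at 35% = $63,000.00
Next $155,000 at 29% = $44,950.00
Next $199,500 at 23% = $45,885.00
Remaining $559,250 at 15.5% = $86,683.75
Fee: $73,920.00 + $63,000.00 + $44,950.00 + $45,885.00 + $86,683.75 = $314,438.75
Referral share: 15% of $314,438.75 = $47,165.81; lead counsel retains $314,438.75 − $47,165.81 = $267,272.94.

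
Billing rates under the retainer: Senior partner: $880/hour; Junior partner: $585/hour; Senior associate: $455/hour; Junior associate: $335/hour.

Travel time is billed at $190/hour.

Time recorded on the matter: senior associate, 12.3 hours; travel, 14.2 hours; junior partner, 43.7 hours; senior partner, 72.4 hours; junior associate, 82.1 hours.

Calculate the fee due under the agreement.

$125,074.50

Senior partner: 72.4 × $880 = $63,712.00
Junior partner: 43.7 × $585 = $25,564.50
Senior associate: 12.3 × $455 = $5,596.50
Junior associate: 82.1 × $335 = $27,503.50
Subtotal: $63,712.00 + $25,564.50 + $5,596.50 + $27,503.50 = $122,376.50
Travel: 14.2 × $190 = $2,698.00
Total: $122,376.50 + $2,698.00 = $125,074.50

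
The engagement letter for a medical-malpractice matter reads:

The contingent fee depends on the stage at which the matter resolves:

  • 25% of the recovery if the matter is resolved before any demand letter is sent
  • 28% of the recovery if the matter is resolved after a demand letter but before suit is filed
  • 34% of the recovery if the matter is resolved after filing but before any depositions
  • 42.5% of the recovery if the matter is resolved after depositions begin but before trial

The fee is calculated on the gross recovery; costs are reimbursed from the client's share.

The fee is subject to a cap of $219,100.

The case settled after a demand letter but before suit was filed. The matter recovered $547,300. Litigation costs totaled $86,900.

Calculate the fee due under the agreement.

$153,244.00

Fee base is the gross recovery, $547,300; costs are reimbursed separately.
The matter settled after a demand letter but before suit was filed, so the 28% rate applies.
$547,300 × 28% = $153,244.00
$153,244.00 is under the $219,100 cap.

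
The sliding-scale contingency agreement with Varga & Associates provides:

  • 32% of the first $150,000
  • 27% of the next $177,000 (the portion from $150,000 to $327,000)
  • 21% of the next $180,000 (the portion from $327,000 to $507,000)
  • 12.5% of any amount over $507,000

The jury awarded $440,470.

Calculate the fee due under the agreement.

$119,618.70

First $150,000 at 32% = $48,000.00
Next $177,000 at 27% = $47,790.00
Remaining $113,470 at 21% = $23,828.70
Fee: $48,000.00 + $47,790.00 + $23,828.70 = $119,618.70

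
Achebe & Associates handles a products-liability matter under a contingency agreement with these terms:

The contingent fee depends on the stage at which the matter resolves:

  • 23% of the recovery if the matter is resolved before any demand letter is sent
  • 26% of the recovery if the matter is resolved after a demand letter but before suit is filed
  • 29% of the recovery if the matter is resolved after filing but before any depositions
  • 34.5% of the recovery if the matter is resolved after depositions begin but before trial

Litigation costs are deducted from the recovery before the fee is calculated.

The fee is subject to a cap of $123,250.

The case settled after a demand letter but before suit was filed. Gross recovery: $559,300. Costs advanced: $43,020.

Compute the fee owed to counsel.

$123,250.00

Fee base (net of costs): $559,300 − $43,020 = $516,280
The matter settled after a demand letter but before suit was filed, so the 26% rate applies.
$516,280 × 26% = $134,232.80
$134,232.80 exceeds the $123,250 cap, so the fee is capped at $123,250.00.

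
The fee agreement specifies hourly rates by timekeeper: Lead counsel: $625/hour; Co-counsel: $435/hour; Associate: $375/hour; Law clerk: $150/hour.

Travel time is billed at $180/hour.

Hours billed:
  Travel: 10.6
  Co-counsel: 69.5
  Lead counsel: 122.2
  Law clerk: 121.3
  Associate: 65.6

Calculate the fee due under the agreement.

$151,310.50

Lead counsel: 122.2 × $625 = $76,375.00
Co-counsel: 69.5 × $435 = $30,232.50
Associate: 65.6 × $375 = $24,600.00
Law clerk: 121.3 × $150 = $18,195.00
Subtotal: $76,375.00 + $30,232.50 + $24,600.00 + $18,195.00 = $149,402.50
Travel: 10.6 × $180 = $1,908.00
Total: $149,402.50 + $1,908.00 = $151,310.50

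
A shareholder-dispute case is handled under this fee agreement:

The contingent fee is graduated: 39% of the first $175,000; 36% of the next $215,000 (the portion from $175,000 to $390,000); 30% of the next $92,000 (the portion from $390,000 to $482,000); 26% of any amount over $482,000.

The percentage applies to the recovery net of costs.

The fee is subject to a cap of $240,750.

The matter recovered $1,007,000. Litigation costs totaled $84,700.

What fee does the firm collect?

Fee base (net of costs): $1,007,000 − $84,700 = $922,300
First $175,000 at 39% = $68,250.00
Next $215,000 at 36% = $77,400.00
Next $92,000 at 30% = $27,600.00
Remaining $440,300 at 26% = $114,478.00
Fee: $68,250.00 + $77,400.00 + $27,600.00 + $114,478.00 = $287,728.00
$287,728.00 exceeds the $240,750 cap, so the fee is capped at $240,750.00.

$240,750.00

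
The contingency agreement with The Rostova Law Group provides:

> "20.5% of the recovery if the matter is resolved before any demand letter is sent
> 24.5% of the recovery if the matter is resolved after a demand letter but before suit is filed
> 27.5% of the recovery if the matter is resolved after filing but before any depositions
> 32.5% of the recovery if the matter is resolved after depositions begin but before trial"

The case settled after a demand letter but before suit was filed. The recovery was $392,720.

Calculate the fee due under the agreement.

The matter settled after a demand letter but before suit was filed, so the 24.5% rate applies.
$392,720 × 24.5% = $96,216.40

$96,216.40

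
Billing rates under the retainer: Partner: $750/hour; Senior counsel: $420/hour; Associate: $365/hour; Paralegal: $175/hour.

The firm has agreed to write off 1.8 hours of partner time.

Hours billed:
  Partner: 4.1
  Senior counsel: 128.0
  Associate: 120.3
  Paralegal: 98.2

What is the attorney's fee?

$116,579.50

Partner: 4.1 × $750 = $3,075.00
Senior counsel: 128.0 × $420 = $53,760.00
Associate: 120.3 × $365 = $43,909.50
Paralegal: 98.2 × $175 = $17,185.00
Subtotal: $117,929.50
Write-off: 1.8 × $750 = $1,350.00
Total: $117,929.50 − $1,350.00 = $116,579.50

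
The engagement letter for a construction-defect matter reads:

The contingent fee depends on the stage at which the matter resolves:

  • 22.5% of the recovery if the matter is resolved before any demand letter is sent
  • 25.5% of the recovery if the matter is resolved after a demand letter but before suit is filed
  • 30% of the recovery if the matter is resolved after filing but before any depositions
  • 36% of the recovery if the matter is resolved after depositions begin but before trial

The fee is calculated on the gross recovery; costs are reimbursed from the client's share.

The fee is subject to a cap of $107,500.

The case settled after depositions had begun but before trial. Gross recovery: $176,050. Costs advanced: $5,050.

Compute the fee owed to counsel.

$63,378.00

Fee base is the gross recovery, $176,050; costs are reimbursed separately.
The matter settled after depositions had begun but before trial, so the 36% rate applies.
$176,050 × 36% = $63,378.00
$63,378.00 is under the $107,500 cap.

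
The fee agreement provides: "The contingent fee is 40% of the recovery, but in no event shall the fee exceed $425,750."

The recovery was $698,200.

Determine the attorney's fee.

$279,280.00

40% of $698,200 = $279,280.00
That is under the $425,750 cap.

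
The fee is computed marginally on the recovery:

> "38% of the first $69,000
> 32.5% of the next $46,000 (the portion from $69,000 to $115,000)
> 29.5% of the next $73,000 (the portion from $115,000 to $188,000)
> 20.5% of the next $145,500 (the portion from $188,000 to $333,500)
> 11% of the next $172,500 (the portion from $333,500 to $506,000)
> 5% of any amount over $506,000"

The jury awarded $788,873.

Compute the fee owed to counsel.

$125,651.15

First $69,000 at 38% = $26,220.00
Next $46,000 at 32.5% = $14,950.00
Next $73,000 at 29.5% = $21,535.00
Next $145,500 at 20.5% = $29,827.50
Next $172,500 at 11% = $18,975.00
Remaining $282,873 at 5% = $14,143.65
Fee: $26,220.00 + $14,950.00 + $21,535.00 + $29,827.50 + $18,975.00 + $14,143.65 = $125,651.15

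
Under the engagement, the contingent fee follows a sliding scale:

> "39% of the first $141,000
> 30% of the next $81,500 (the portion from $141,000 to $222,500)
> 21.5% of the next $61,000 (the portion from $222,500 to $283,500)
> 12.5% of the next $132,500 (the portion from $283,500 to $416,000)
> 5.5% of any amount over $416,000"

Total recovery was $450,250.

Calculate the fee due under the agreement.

First $141,000 at 39% = $54,990.00
Next $81,500 at 30% = $24,450.00
Next $61,000 at 21.5% = $13,115.00
Next $132,500 at 12.5% = $16,562.50
Remaining $34,250 at 5.5% = $1,883.75
Fee: $54,990.00 + $24,450.00 + $13,115.00 + $16,562.50 + $1,883.75 = $111,001.25

$111,001.25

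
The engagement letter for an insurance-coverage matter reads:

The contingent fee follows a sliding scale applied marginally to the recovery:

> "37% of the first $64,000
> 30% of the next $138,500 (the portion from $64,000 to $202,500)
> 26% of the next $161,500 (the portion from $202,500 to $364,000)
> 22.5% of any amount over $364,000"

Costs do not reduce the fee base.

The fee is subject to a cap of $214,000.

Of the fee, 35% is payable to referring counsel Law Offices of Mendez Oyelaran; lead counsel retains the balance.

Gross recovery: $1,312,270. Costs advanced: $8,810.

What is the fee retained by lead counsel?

Fee base is the gross recovery, $1,312,270; costs are reimbursed separately.
First $64,000 at 37% = $23,680.00
Next $138,500 at 30% = $41,550.00
Next $161,500 at 26% = $41,990.00
Remaining $948,270 at 22.5% = $213,360.75
Fee: $23,680.00 + $41,550.00 + $41,990.00 + $213,360.75 = $320,580.75
$320,580.75 exceeds the $214,000 cap, so the fee is capped at $214,000.00.
Referral share: 35% of $214,000.00 = $74,900.00; lead counsel retains $214,000.00 − $74,900.00 = $139,100.00.

$139,100.00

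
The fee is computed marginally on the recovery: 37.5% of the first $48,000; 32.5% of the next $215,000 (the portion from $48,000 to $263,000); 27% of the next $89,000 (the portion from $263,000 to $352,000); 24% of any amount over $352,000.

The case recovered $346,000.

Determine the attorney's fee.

$110,285.00

First $48,000 at 37.5% = $18,000.00
Next $215,000 at 32.5% = $69,875.00
Remaining $83,000 at 27% = $22,410.00
Fee: $18,000.00 + $69,875.00 + $22,410.00 = $110,285.00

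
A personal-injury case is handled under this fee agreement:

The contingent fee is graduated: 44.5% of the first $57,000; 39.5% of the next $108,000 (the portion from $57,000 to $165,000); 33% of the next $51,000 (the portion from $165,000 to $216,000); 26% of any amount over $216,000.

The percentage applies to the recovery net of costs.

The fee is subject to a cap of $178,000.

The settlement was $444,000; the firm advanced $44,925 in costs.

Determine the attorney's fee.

$132,454.50

Fee base (net of costs): $444,000 − $44,925 = $399,075
First $57,000 at 44.5% = $25,365.00
Next $108,000 at 39.5% = $42,660.00
Next $51,000 at 33% = $16,830.00
Remaining $183,075 at 26% = $47,599.50
Fee: $25,365.00 + $42,660.00 + $16,830.00 + $47,599.50 = $132,454.50
$132,454.50 is under the $178,000 cap.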